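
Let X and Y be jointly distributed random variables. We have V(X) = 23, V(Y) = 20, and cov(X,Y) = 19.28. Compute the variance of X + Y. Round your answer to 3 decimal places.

81.560

V(X + Y) = (1)²·V(X) + (1)²·V(Y) + 2·(1)·(1)·cov(X,Y)
= 1·23 + 1·20 + 2·19.28 = 81.56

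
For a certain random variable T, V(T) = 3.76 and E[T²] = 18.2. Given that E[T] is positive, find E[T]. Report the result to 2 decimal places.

3.80

(E[T])² = E[T²] − V(T) = 18.2 − 3.76 = 14.44
E[T] = √14.44 = 3.8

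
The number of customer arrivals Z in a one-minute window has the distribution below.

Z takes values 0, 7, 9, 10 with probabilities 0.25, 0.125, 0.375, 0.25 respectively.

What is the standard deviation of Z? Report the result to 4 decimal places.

E[Z] = (0)(0.25) + (7)(0.125) + (9)(0.375) + (10)(0.25) = 6.75
E[Z²] = (0)²(0.25) + (7)²(0.125) + (9)²(0.375) + (10)²(0.25) = 61.5
Var(Z) = E[Z²] − (E[Z])² = 61.5 − (6.75)² = 15.9375
sd(Z) = √15.9375 ≈ 3.9922

3.9922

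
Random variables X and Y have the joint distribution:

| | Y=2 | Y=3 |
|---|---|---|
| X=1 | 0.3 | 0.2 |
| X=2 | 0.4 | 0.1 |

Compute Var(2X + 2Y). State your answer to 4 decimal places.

E[X] = 1.5,  E[Y] = 2.3,  E[XY] = 3.4
Var(X) = 2.5 − (1.5)² = 0.25;  Var(Y) = 5.5 − (2.3)² = 0.21
cov(X,Y) = 3.4 − (1.5)(2.3) = -0.05
Var(2X + 2Y) = (2)²·0.25 + (2)²·0.21 + 2·(2)·(2)·-0.05 = 1.44

1.4400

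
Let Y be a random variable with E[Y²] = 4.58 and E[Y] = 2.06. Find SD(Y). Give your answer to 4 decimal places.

Var(Y) = 4.58 − (2.06)² = 0.3364
SD(Y) = √0.3364 ≈ 0.5800

0.5800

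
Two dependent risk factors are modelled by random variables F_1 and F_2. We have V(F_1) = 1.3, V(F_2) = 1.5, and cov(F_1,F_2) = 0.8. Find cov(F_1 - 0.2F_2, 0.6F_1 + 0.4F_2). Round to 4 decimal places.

0.8840

cov(F_1 - 0.2F_2, 0.6F_1 + 0.4F_2) = (1)(0.6)V(F_1) + (-0.2)(0.4)V(F_2) + [(1)(0.4) + (-0.2)(0.6)]cov(F_1,F_2)
= 0.6·1.3 + -0.08·1.5 + 0.28·0.8 = 0.884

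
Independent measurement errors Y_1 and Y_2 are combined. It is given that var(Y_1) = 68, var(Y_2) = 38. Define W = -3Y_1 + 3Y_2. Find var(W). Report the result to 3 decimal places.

By independence, var(W) = (-3)²var(Y_1) + (3)²var(Y_2)
= (-3)²·68 + (3)²·38 = 954

954.000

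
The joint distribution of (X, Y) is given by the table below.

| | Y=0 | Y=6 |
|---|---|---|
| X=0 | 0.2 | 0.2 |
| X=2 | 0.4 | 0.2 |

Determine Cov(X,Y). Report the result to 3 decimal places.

-0.480

E[X] = 1.2,  E[Y] = 2.4
E[XY] = 2.4
Cov(X,Y) = E[XY] − E[X]E[Y] = 2.4 − (1.2)(2.4) = -0.48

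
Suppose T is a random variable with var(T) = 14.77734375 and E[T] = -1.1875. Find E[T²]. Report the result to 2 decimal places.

E[T²] = var(T) + (E[T])² = 14.77734375 + (-1.1875)² = 16.1875

16.19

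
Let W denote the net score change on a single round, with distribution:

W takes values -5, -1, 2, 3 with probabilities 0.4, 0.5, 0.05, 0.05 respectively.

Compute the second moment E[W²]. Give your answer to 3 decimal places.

11.150

E[W²] = (-5)²(0.4) + (-1)²(0.5) + (2)²(0.05) + (3)²(0.05) = 11.15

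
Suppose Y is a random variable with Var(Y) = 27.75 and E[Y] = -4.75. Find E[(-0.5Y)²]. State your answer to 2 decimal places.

E[-0.5Y] = -0.5·-4.75 = 2.375
Var(-0.5Y) = (-0.5)²·27.75 = 6.9375
E[(-0.5Y)²] = Var((-0.5Y)) + (E[(-0.5Y)])² = 6.9375 + (2.375)² = 12.578125

12.58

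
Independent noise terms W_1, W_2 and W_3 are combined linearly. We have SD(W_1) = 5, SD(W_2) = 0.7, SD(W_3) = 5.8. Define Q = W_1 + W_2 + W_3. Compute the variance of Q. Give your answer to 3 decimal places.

59.130

Var(W_1) = 25, Var(W_2) = 0.49, Var(W_3) = 33.64
By independence, Var(Q) = (1)²Var(W_1) + (1)²Var(W_2) + (1)²Var(W_3)
= (1)²·25 + (1)²·0.49 + (1)²·33.64 = 59.13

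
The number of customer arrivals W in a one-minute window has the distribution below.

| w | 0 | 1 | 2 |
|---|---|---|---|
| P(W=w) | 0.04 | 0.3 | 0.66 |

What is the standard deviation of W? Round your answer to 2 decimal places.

E[W] = (0)(0.04) + (1)(0.3) + (2)(0.66) = 1.62
E[W²] = (0)²(0.04) + (1)²(0.3) + (2)²(0.66) = 2.94
Var(W) = E[W²] − (E[W])² = 2.94 − (1.62)² = 0.3156
SD(W) = √0.3156 ≈ 0.56

0.56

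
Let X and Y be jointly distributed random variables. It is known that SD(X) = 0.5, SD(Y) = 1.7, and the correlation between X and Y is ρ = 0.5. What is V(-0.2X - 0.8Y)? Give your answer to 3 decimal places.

1.996

V(X) = (0.5)² = 0.25;  V(Y) = (1.7)² = 2.89
Cov(X,Y) = ρ·SD(X)·SD(Y) = 0.5·0.5·1.7 = 0.425
V(-0.2X - 0.8Y) = (-0.2)²·V(X) + (-0.8)²·V(Y) + 2·(-0.2)·(-0.8)·Cov(X,Y)
= 0.04·0.25 + 0.64·2.89 + 0.32·0.425 = 1.9956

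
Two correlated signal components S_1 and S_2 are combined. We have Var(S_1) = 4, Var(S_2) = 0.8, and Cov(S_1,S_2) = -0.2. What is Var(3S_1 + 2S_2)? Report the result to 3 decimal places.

Var(3S_1 + 2S_2) = (3)²·Var(S_1) + (2)²·Var(S_2) + 2·(3)·(2)·Cov(S_1,S_2)
= 9·4 + 4·0.8 + 12·-0.2 = 36.8

36.800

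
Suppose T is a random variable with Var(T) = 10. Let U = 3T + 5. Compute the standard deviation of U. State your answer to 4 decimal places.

9.4868

Var(3T + 5) = (3)²·10 = 90
SD(U) = √90 ≈ 9.4868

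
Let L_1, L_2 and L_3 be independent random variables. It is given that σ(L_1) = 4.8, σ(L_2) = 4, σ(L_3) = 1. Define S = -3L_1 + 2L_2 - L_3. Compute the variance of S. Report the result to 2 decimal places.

272.36

Var(L_1) = 23.04, Var(L_2) = 16, Var(L_3) = 1
By independence, Var(S) = (-3)²Var(L_1) + (2)²Var(L_2) + (-1)²Var(L_3)
= (-3)²·23.04 + (2)²·16 + (-1)²·1 = 272.36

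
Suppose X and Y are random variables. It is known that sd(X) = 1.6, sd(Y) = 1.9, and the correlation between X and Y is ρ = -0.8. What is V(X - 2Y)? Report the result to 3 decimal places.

26.728

V(X) = (1.6)² = 2.56;  V(Y) = (1.9)² = 3.61
Cov(X,Y) = ρ·sd(X)·sd(Y) = -0.8·1.6·1.9 = -2.432
V(X - 2Y) = (1)²·V(X) + (-2)²·V(Y) + 2·(1)·(-2)·Cov(X,Y)
= 1·2.56 + 4·3.61 + -4·-2.432 = 26.728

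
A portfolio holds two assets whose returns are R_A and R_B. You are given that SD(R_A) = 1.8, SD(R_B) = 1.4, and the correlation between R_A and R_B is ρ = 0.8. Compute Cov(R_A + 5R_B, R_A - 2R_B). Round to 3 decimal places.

-10.312

V(R_A) = (1.8)² = 3.24;  V(R_B) = (1.4)² = 1.96
Cov(R_A,R_B) = ρ·SD(R_A)·SD(R_B) = 0.8·1.8·1.4 = 2.016
Cov(R_A + 5R_B, R_A - 2R_B) = (1)(1)V(R_A) + (5)(-2)V(R_B) + [(1)(-2) + (5)(1)]Cov(R_A,R_B)
= 1·3.24 + -10·1.96 + 3·2.016 = -10.312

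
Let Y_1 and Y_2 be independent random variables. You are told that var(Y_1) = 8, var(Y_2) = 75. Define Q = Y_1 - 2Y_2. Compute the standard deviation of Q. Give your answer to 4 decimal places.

By independence, var(Q) = (1)²var(Y_1) + (-2)²var(Y_2)
= (1)²·8 + (-2)²·75 = 308
σ(Q) = √308 ≈ 17.5499

17.5499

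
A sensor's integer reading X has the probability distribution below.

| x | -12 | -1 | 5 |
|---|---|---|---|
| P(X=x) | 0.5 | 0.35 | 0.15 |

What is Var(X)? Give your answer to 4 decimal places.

44.7400

E[X] = (-12)(0.5) + (-1)(0.35) + (5)(0.15) = -5.6
E[X²] = (-12)²(0.5) + (-1)²(0.35) + (5)²(0.15) = 76.1
Var(X) = E[X²] − (E[X])² = 76.1 − (-5.6)² = 44.74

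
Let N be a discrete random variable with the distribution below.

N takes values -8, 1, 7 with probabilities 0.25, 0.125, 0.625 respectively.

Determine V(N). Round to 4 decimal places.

E[N] = (-8)(0.25) + (1)(0.125) + (7)(0.625) = 2.5
E[N²] = (-8)²(0.25) + (1)²(0.125) + (7)²(0.625) = 46.75
V(N) = E[N²] − (E[N])² = 46.75 − (2.5)² = 40.5

40.5000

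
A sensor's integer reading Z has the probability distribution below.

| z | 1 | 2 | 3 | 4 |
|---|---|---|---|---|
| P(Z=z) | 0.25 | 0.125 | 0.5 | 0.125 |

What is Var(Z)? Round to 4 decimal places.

1.0000

E[Z] = (1)(0.25) + (2)(0.125) + (3)(0.5) + (4)(0.125) = 2.5
E[Z²] = (1)²(0.25) + (2)²(0.125) + (3)²(0.5) + (4)²(0.125) = 7.25
Var(Z) = E[Z²] − (E[Z])² = 7.25 − (2.5)² = 1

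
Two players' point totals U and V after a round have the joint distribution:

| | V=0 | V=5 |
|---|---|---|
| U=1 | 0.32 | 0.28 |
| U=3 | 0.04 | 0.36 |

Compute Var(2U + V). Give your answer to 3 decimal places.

E[U] = 1.8,  E[V] = 3.2,  E[UV] = 6.8
Var(U) = 4.2 − (1.8)² = 0.96;  Var(V) = 16 − (3.2)² = 5.76
Cov(U,V) = 6.8 − (1.8)(3.2) = 1.04
Var(2U + V) = (2)²·0.96 + (1)²·5.76 + 2·(2)·(1)·1.04 = 13.76

13.760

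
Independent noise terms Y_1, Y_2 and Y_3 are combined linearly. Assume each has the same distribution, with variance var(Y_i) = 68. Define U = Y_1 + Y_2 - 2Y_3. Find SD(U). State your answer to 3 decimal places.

By independence, var(U) = (1)²var(Y_1) + (1)²var(Y_2) + (-2)²var(Y_3)
= (1)²·68 + (1)²·68 + (-2)²·68 = 408
SD(U) = √408 ≈ 20.199

20.199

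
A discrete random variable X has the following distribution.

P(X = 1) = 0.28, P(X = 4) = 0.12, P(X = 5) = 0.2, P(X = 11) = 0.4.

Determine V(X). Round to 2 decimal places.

17.65

E[X] = (1)(0.28) + (4)(0.12) + (5)(0.2) + (11)(0.4) = 6.16
E[X²] = (1)²(0.28) + (4)²(0.12) + (5)²(0.2) + (11)²(0.4) = 55.6
V(X) = E[X²] − (E[X])² = 55.6 − (6.16)² = 17.6544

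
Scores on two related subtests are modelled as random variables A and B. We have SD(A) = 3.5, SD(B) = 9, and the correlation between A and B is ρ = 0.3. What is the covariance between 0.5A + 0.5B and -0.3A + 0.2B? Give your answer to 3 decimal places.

5.790

var(A) = (3.5)² = 12.25;  var(B) = (9)² = 81
Cov(A,B) = ρ·SD(A)·SD(B) = 0.3·3.5·9 = 9.45
Cov(0.5A + 0.5B, -0.3A + 0.2B) = (0.5)(-0.3)var(A) + (0.5)(0.2)var(B) + [(0.5)(0.2) + (0.5)(-0.3)]Cov(A,B)
= -0.15·12.25 + 0.1·81 + -0.05·9.45 = 5.79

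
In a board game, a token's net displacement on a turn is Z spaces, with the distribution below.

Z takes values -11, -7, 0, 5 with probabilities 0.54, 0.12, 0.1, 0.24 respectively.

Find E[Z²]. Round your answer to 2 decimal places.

77.22

E[Z²] = (-11)²(0.54) + (-7)²(0.12) + (0)²(0.1) + (5)²(0.24) = 77.22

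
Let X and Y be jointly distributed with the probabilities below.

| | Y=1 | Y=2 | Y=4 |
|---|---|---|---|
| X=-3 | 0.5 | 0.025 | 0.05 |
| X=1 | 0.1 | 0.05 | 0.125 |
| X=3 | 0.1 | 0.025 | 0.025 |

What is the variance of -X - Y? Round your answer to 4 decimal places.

E[X] = -1,  E[Y] = 1.7,  E[XY] = -0.8
var(X) = 6.8 − (-1)² = 5.8;  var(Y) = 4.3 − (1.7)² = 1.41
Cov(X,Y) = -0.8 − (-1)(1.7) = 0.9
var(-X - Y) = (-1)²·5.8 + (-1)²·1.41 + 2·(-1)·(-1)·0.9 = 9.01

9.0100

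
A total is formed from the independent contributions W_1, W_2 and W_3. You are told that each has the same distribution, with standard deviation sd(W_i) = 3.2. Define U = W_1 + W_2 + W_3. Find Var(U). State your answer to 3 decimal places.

Var(W_i) = (3.2)² = 10.24
By independence, Var(U) = (1)²Var(W_1) + (1)²Var(W_2) + (1)²Var(W_3)
= (1)²·10.24 + (1)²·10.24 + (1)²·10.24 = 30.72

30.720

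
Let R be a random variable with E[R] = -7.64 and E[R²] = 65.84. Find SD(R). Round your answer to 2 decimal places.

2.73

Var(R) = 65.84 − (-7.64)² = 7.4704
SD(R) = √7.4704 ≈ 2.73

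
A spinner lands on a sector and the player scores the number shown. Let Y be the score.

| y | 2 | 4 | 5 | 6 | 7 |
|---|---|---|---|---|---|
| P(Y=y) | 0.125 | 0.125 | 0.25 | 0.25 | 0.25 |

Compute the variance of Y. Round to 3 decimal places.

E[Y] = (2)(0.125) + (4)(0.125) + (5)(0.25) + (6)(0.25) + (7)(0.25) = 5.25
E[Y²] = (2)²(0.125) + (4)²(0.125) + (5)²(0.25) + (6)²(0.25) + (7)²(0.25) = 30
V(Y) = E[Y²] − (E[Y])² = 30 − (5.25)² = 2.4375

2.438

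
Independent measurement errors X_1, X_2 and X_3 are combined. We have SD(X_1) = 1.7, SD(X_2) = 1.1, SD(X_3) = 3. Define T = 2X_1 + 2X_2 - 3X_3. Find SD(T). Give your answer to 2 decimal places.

9.87

var(X_1) = 2.89, var(X_2) = 1.21, var(X_3) = 9
By independence, var(T) = (2)²var(X_1) + (2)²var(X_2) + (-3)²var(X_3)
= (2)²·2.89 + (2)²·1.21 + (-3)²·9 = 97.4
SD(T) = √97.4 ≈ 9.87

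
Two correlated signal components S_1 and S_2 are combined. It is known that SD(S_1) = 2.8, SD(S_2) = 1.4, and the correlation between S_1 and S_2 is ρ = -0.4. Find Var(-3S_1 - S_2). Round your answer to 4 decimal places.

Var(S_1) = (2.8)² = 7.84;  Var(S_2) = (1.4)² = 1.96
Cov(S_1,S_2) = ρ·SD(S_1)·SD(S_2) = -0.4·2.8·1.4 = -1.568
Var(-3S_1 - S_2) = (-3)²·Var(S_1) + (-1)²·Var(S_2) + 2·(-3)·(-1)·Cov(S_1,S_2)
= 9·7.84 + 1·1.96 + 6·-1.568 = 63.112

63.1120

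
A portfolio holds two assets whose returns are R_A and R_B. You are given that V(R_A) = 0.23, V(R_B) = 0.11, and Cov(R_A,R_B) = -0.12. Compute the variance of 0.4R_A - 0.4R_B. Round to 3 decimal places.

V(0.4R_A - 0.4R_B) = (0.4)²·V(R_A) + (-0.4)²·V(R_B) + 2·(0.4)·(-0.4)·Cov(R_A,R_B)
= 0.16·0.23 + 0.16·0.11 + -0.32·-0.12 = 0.0928

0.093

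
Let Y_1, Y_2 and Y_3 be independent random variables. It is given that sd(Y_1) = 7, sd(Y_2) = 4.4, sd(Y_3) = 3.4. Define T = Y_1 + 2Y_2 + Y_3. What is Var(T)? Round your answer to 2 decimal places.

Var(Y_1) = 49, Var(Y_2) = 19.36, Var(Y_3) = 11.56
By independence, Var(T) = (1)²Var(Y_1) + (2)²Var(Y_2) + (1)²Var(Y_3)
= (1)²·49 + (2)²·19.36 + (1)²·11.56 = 138

138.00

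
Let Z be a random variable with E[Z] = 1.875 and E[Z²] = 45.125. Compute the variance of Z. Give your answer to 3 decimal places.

41.609

Var(Z) = 45.125 − (1.875)² = 41.609375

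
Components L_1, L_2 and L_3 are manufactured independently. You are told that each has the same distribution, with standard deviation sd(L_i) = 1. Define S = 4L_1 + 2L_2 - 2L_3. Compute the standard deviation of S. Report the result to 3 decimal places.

V(L_i) = (1)² = 1
By independence, V(S) = (4)²V(L_1) + (2)²V(L_2) + (-2)²V(L_3)
= (4)²·1 + (2)²·1 + (-2)²·1 = 24
sd(S) = √24 ≈ 4.899

4.899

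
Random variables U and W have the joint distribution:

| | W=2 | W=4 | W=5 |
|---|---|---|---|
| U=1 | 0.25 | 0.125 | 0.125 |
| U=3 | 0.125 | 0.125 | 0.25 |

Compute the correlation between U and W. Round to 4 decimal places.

E[U] = 2,  E[W] = 3.625
E[UW] = 7.625
cov(U,W) = E[UW] − E[U]E[W] = 7.625 − (2)(3.625) = 0.375
Var(U) = 1,  Var(W) = 1.734375
ρ = 0.375 / √(1·1.734375) ≈ 0.2847

0.2847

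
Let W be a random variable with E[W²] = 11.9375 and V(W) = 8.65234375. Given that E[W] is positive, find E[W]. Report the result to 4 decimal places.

(E[W])² = E[W²] − V(W) = 11.9375 − 8.65234375 = 3.28515625
E[W] = √3.28515625 = 1.8125

1.8125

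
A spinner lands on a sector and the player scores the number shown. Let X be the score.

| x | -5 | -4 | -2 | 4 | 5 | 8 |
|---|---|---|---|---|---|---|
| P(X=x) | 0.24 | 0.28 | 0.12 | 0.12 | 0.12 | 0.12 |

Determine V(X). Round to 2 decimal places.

E[X] = (-5)(0.24) + (-4)(0.28) + (-2)(0.12) + (4)(0.12) + (5)(0.12) + (8)(0.12) = -0.52
E[X²] = (-5)²(0.24) + (-4)²(0.28) + (-2)²(0.12) + (4)²(0.12) + (5)²(0.12) + (8)²(0.12) = 23.56
V(X) = E[X²] − (E[X])² = 23.56 − (-0.52)² = 23.2896

23.29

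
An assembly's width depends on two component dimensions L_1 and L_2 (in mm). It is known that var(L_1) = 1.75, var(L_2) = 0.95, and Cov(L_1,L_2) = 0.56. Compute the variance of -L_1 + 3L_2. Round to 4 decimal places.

6.9400

var(-L_1 + 3L_2) = (-1)²·var(L_1) + (3)²·var(L_2) + 2·(-1)·(3)·Cov(L_1,L_2)
= 1·1.75 + 9·0.95 + -6·0.56 = 6.94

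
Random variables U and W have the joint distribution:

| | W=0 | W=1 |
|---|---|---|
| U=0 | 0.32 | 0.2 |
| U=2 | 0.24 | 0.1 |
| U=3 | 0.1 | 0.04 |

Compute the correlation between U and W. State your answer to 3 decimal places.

-0.096

E[U] = 1.1,  E[W] = 0.34
E[UW] = 0.32
Cov(U,W) = E[UW] − E[U]E[W] = 0.32 − (1.1)(0.34) = -0.054
var(U) = 1.41,  var(W) = 0.2244
ρ = -0.054 / √(1.41·0.2244) ≈ -0.096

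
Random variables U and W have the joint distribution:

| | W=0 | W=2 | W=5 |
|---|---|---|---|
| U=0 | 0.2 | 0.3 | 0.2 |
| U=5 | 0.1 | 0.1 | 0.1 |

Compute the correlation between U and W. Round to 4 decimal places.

0.0112

E[U] = 1.5,  E[W] = 2.3
E[UW] = 3.5
cov(U,W) = E[UW] − E[U]E[W] = 3.5 − (1.5)(2.3) = 0.05
V(U) = 5.25,  V(W) = 3.81
ρ = 0.05 / √(5.25·3.81) ≈ 0.0112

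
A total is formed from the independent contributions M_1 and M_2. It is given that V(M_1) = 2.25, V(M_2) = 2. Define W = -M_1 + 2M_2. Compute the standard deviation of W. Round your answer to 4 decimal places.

By independence, V(W) = (-1)²V(M_1) + (2)²V(M_2)
= (-1)²·2.25 + (2)²·2 = 10.25
SD(W) = √10.25 ≈ 3.2016

3.2016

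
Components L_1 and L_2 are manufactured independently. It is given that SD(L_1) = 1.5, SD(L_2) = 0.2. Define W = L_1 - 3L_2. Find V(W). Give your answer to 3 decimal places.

V(L_1) = 2.25, V(L_2) = 0.04
By independence, V(W) = (1)²V(L_1) + (-3)²V(L_2)
= (1)²·2.25 + (-3)²·0.04 = 2.61

2.610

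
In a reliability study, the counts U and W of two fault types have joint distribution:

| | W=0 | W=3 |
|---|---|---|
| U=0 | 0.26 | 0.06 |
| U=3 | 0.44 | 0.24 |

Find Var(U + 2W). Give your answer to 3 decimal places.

10.814

E[U] = 2.04,  E[W] = 0.9,  E[UW] = 2.16
Var(U) = 6.12 − (2.04)² = 1.9584;  Var(W) = 2.7 − (0.9)² = 1.89
cov(U,W) = 2.16 − (2.04)(0.9) = 0.324
Var(U + 2W) = (1)²·1.9584 + (2)²·1.89 + 2·(1)·(2)·0.324 = 10.8144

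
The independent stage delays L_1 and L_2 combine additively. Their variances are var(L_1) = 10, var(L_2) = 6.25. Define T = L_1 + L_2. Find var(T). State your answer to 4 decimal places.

16.2500

By independence, var(T) = (1)²var(L_1) + (1)²var(L_2)
= (1)²·10 + (1)²·6.25 = 16.25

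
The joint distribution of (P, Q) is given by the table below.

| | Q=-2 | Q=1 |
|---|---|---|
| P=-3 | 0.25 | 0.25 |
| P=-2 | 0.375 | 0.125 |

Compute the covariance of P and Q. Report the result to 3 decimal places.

E[P] = -2.5,  E[Q] = -0.875
E[PQ] = 2
cov(P,Q) = E[PQ] − E[P]E[Q] = 2 − (-2.5)(-0.875) = -0.1875

-0.188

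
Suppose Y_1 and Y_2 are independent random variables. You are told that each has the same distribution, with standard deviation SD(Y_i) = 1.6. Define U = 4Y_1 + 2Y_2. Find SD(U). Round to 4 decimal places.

7.1554

Var(Y_i) = (1.6)² = 2.56
By independence, Var(U) = (4)²Var(Y_1) + (2)²Var(Y_2)
= (4)²·2.56 + (2)²·2.56 = 51.2
SD(U) = √51.2 ≈ 7.1554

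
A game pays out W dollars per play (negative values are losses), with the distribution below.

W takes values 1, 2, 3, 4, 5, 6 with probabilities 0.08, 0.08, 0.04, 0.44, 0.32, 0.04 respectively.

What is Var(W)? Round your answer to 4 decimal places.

1.5584

E[W] = (1)(0.08) + (2)(0.08) + (3)(0.04) + (4)(0.44) + (5)(0.32) + (6)(0.04) = 3.96
E[W²] = (1)²(0.08) + (2)²(0.08) + (3)²(0.04) + (4)²(0.44) + (5)²(0.32) + (6)²(0.04) = 17.24
Var(W) = E[W²] − (E[W])² = 17.24 − (3.96)² = 1.5584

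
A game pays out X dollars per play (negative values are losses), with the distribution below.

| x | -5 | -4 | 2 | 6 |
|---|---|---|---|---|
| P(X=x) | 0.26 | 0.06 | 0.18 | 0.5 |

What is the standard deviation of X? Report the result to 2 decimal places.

E[X] = (-5)(0.26) + (-4)(0.06) + (2)(0.18) + (6)(0.5) = 1.82
E[X²] = (-5)²(0.26) + (-4)²(0.06) + (2)²(0.18) + (6)²(0.5) = 26.18
Var(X) = E[X²] − (E[X])² = 26.18 − (1.82)² = 22.8676
sd(X) = √22.8676 ≈ 4.78

4.78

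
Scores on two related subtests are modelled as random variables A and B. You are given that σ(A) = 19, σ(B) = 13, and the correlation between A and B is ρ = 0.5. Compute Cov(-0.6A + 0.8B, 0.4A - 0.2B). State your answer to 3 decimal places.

var(A) = (19)² = 361;  var(B) = (13)² = 169
Cov(A,B) = ρ·σ(A)·σ(B) = 0.5·19·13 = 123.5
Cov(-0.6A + 0.8B, 0.4A - 0.2B) = (-0.6)(0.4)var(A) + (0.8)(-0.2)var(B) + [(-0.6)(-0.2) + (0.8)(0.4)]Cov(A,B)
= -0.24·361 + -0.16·169 + 0.44·123.5 = -59.34

-59.340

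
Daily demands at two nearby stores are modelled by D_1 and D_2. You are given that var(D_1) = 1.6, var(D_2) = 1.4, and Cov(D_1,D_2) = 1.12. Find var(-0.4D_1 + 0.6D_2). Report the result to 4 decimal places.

var(-0.4D_1 + 0.6D_2) = (-0.4)²·var(D_1) + (0.6)²·var(D_2) + 2·(-0.4)·(0.6)·Cov(D_1,D_2)
= 0.16·1.6 + 0.36·1.4 + -0.48·1.12 = 0.2224

0.2224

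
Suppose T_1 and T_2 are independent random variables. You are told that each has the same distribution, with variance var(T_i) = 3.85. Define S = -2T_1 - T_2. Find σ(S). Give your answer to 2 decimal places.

By independence, var(S) = (-2)²var(T_1) + (-1)²var(T_2)
= (-2)²·3.85 + (-1)²·3.85 = 19.25
σ(S) = √19.25 ≈ 4.39

4.39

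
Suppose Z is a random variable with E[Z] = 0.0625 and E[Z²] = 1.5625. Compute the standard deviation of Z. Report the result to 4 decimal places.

1.2484

V(Z) = 1.5625 − (0.0625)² = 1.55859375
SD(Z) = √1.55859375 ≈ 1.2484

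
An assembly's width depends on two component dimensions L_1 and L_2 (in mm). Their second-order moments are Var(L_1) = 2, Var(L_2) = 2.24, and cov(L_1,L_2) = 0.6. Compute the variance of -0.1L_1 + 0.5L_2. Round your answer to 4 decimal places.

0.5200

Var(-0.1L_1 + 0.5L_2) = (-0.1)²·Var(L_1) + (0.5)²·Var(L_2) + 2·(-0.1)·(0.5)·cov(L_1,L_2)
= 0.01·2 + 0.25·2.24 + -0.1·0.6 = 0.52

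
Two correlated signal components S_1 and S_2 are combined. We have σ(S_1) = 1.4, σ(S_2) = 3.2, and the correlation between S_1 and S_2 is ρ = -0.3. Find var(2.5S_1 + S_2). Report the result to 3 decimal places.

var(S_1) = (1.4)² = 1.96;  var(S_2) = (3.2)² = 10.24
Cov(S_1,S_2) = ρ·σ(S_1)·σ(S_2) = -0.3·1.4·3.2 = -1.344
var(2.5S_1 + S_2) = (2.5)²·var(S_1) + (1)²·var(S_2) + 2·(2.5)·(1)·Cov(S_1,S_2)
= 6.25·1.96 + 1·10.24 + 5·-1.344 = 15.77

15.770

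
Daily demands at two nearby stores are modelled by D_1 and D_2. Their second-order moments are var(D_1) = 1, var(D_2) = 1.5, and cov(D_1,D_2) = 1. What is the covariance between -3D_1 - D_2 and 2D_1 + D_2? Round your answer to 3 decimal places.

-12.500

cov(-3D_1 - D_2, 2D_1 + D_2) = (-3)(2)var(D_1) + (-1)(1)var(D_2) + [(-3)(1) + (-1)(2)]cov(D_1,D_2)
= -6·1 + -1·1.5 + -5·1 = -12.5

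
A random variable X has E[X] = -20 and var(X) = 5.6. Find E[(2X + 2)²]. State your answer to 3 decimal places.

1466.400

E[2X + 2] = 2·-20 + 2 = -38
var(2X + 2) = (2)²·5.6 = 22.4
E[(2X + 2)²] = var((2X + 2)) + (E[(2X + 2)])² = 22.4 + (-38)² = 1466.4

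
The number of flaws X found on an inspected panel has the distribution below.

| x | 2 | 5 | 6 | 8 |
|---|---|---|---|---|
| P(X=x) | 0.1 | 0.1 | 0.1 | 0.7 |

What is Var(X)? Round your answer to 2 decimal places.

3.69

E[X] = (2)(0.1) + (5)(0.1) + (6)(0.1) + (8)(0.7) = 6.9
E[X²] = (2)²(0.1) + (5)²(0.1) + (6)²(0.1) + (8)²(0.7) = 51.3
Var(X) = E[X²] − (E[X])² = 51.3 − (6.9)² = 3.69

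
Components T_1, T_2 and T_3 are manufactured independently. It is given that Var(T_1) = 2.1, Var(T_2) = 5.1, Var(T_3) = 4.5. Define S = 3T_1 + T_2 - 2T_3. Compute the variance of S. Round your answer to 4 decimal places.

By independence, Var(S) = (3)²Var(T_1) + (1)²Var(T_2) + (-2)²Var(T_3)
= (3)²·2.1 + (1)²·5.1 + (-2)²·4.5 = 42

42.0000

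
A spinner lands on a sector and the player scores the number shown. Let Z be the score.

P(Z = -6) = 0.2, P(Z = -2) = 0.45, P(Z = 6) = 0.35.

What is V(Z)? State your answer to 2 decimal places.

E[Z] = (-6)(0.2) + (-2)(0.45) + (6)(0.35) = 0
E[Z²] = (-6)²(0.2) + (-2)²(0.45) + (6)²(0.35) = 21.6
V(Z) = E[Z²] − (E[Z])² = 21.6 − (0)² = 21.6

21.60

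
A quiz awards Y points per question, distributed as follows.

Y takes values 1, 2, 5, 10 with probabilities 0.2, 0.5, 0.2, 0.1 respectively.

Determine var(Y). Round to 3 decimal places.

E[Y] = (1)(0.2) + (2)(0.5) + (5)(0.2) + (10)(0.1) = 3.2
E[Y²] = (1)²(0.2) + (2)²(0.5) + (5)²(0.2) + (10)²(0.1) = 17.2
var(Y) = E[Y²] − (E[Y])² = 17.2 − (3.2)² = 6.96

6.960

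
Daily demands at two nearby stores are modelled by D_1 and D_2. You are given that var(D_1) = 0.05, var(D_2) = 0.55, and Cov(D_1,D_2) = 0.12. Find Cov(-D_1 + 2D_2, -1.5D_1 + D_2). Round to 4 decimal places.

0.6950

Cov(-D_1 + 2D_2, -1.5D_1 + D_2) = (-1)(-1.5)var(D_1) + (2)(1)var(D_2) + [(-1)(1) + (2)(-1.5)]Cov(D_1,D_2)
= 1.5·0.05 + 2·0.55 + -4·0.12 = 0.695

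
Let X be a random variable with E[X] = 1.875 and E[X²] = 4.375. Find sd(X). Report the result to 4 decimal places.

0.9270

var(X) = 4.375 − (1.875)² = 0.859375
sd(X) = √0.859375 ≈ 0.9270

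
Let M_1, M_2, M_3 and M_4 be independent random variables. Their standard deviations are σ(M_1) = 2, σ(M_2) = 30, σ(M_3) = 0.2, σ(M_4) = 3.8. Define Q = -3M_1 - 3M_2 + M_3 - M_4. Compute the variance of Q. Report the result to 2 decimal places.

V(M_1) = 4, V(M_2) = 900, V(M_3) = 0.04, V(M_4) = 14.44
By independence, V(Q) = (-3)²V(M_1) + (-3)²V(M_2) + (1)²V(M_3) + (-1)²V(M_4)
= (-3)²·4 + (-3)²·900 + (1)²·0.04 + (-1)²·14.44 = 8150.48

8150.48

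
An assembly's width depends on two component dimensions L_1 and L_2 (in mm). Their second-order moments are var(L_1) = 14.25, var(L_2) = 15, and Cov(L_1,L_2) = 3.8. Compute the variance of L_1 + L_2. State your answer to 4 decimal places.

var(L_1 + L_2) = (1)²·var(L_1) + (1)²·var(L_2) + 2·(1)·(1)·Cov(L_1,L_2)
= 1·14.25 + 1·15 + 2·3.8 = 36.85

36.8500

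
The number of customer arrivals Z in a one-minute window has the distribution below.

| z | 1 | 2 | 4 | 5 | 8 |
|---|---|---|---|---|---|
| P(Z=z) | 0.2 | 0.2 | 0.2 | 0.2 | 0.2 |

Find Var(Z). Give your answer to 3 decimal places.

E[Z] = (1)(0.2) + (2)(0.2) + (4)(0.2) + (5)(0.2) + (8)(0.2) = 4
E[Z²] = (1)²(0.2) + (2)²(0.2) + (4)²(0.2) + (5)²(0.2) + (8)²(0.2) = 22
Var(Z) = E[Z²] − (E[Z])² = 22 − (4)² = 6

6.000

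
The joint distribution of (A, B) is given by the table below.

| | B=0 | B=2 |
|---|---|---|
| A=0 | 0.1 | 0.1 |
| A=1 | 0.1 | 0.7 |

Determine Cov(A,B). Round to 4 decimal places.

E[A] = 0.8,  E[B] = 1.6
E[AB] = 1.4
Cov(A,B) = E[AB] − E[A]E[B] = 1.4 − (0.8)(1.6) = 0.12

0.1200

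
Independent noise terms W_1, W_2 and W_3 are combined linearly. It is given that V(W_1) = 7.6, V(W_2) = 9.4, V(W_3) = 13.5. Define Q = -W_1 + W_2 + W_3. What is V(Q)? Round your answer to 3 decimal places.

By independence, V(Q) = (-1)²V(W_1) + (1)²V(W_2) + (1)²V(W_3)
= (-1)²·7.6 + (1)²·9.4 + (1)²·13.5 = 30.5

30.500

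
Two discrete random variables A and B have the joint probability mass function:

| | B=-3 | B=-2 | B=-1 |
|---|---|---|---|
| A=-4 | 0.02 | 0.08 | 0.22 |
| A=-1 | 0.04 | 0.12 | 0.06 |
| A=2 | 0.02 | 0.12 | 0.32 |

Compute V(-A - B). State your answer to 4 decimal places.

E[A] = -0.58,  E[B] = -1.48,  E[AB] = 0.94
V(A) = 7.18 − (-0.58)² = 6.8436;  V(B) = 2.6 − (-1.48)² = 0.4096
cov(A,B) = 0.94 − (-0.58)(-1.48) = 0.0816
V(-A - B) = (-1)²·6.8436 + (-1)²·0.4096 + 2·(-1)·(-1)·0.0816 = 7.4164

7.4164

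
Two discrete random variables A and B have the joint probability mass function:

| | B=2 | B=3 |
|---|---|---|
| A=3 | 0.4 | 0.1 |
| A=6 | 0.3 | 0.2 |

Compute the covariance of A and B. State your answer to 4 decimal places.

E[A] = 4.5,  E[B] = 2.3
E[AB] = 10.5
Cov(A,B) = E[AB] − E[A]E[B] = 10.5 − (4.5)(2.3) = 0.15

0.1500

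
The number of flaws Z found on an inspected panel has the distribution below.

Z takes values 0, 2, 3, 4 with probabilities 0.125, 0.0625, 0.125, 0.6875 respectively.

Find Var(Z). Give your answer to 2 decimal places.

E[Z] = (0)(0.125) + (2)(0.0625) + (3)(0.125) + (4)(0.6875) = 3.25
E[Z²] = (0)²(0.125) + (2)²(0.0625) + (3)²(0.125) + (4)²(0.6875) = 12.375
Var(Z) = E[Z²] − (E[Z])² = 12.375 − (3.25)² = 1.8125

1.81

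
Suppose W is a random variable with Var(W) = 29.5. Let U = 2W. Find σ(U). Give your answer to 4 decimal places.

10.8628

Var(2W) = (2)²·29.5 = 118
σ(U) = √118 ≈ 10.8628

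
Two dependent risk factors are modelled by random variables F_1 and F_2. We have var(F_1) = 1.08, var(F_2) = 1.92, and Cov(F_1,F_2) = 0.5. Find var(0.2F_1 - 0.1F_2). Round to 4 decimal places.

var(0.2F_1 - 0.1F_2) = (0.2)²·var(F_1) + (-0.1)²·var(F_2) + 2·(0.2)·(-0.1)·Cov(F_1,F_2)
= 0.04·1.08 + 0.01·1.92 + -0.04·0.5 = 0.0424

0.0424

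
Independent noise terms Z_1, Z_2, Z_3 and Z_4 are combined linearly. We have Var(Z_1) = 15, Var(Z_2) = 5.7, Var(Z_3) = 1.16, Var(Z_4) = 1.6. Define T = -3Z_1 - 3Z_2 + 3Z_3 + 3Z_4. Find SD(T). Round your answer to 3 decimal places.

By independence, Var(T) = (-3)²Var(Z_1) + (-3)²Var(Z_2) + (3)²Var(Z_3) + (3)²Var(Z_4)
= (-3)²·15 + (-3)²·5.7 + (3)²·1.16 + (3)²·1.6 = 211.14
SD(T) = √211.14 ≈ 14.531

14.531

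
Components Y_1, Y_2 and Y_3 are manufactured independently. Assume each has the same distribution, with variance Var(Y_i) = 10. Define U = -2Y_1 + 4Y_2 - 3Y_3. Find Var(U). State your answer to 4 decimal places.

By independence, Var(U) = (-2)²Var(Y_1) + (4)²Var(Y_2) + (-3)²Var(Y_3)
= (-2)²·10 + (4)²·10 + (-3)²·10 = 290

290.0000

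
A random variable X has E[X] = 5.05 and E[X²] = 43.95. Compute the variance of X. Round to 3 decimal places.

18.448

Var(X) = 43.95 − (5.05)² = 18.4475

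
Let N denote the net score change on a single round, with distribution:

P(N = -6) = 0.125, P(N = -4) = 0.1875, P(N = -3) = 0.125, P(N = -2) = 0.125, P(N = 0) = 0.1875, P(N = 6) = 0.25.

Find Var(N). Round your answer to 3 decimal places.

E[N] = (-6)(0.125) + (-4)(0.1875) + (-3)(0.125) + (-2)(0.125) + (0)(0.1875) + (6)(0.25) = -0.625
E[N²] = (-6)²(0.125) + (-4)²(0.1875) + (-3)²(0.125) + (-2)²(0.125) + (0)²(0.1875) + (6)²(0.25) = 18.125
Var(N) = E[N²] − (E[N])² = 18.125 − (-0.625)² = 17.734375

17.734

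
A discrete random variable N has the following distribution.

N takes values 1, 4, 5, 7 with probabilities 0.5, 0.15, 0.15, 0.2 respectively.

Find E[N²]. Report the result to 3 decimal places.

E[N²] = (1)²(0.5) + (4)²(0.15) + (5)²(0.15) + (7)²(0.2) = 16.45

16.450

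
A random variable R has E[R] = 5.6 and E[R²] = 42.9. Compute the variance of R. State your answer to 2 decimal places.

11.54

Var(R) = 42.9 − (5.6)² = 11.54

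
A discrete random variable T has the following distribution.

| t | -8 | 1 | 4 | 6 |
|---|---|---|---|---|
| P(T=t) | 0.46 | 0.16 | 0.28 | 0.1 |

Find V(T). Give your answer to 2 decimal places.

34.44

E[T] = (-8)(0.46) + (1)(0.16) + (4)(0.28) + (6)(0.1) = -1.8
E[T²] = (-8)²(0.46) + (1)²(0.16) + (4)²(0.28) + (6)²(0.1) = 37.68
V(T) = E[T²] − (E[T])² = 37.68 − (-1.8)² = 34.44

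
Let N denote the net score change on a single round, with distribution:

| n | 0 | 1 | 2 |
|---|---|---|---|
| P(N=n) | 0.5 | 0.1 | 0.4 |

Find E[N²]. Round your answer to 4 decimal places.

1.7000

E[N²] = (0)²(0.5) + (1)²(0.1) + (2)²(0.4) = 1.7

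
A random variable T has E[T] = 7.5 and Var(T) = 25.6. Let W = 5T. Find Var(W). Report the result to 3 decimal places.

Var(5T) = (5)²·Var(T) = 25·25.6 = 640

640.000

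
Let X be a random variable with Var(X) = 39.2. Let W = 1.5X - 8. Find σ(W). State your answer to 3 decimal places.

9.391

Var(1.5X - 8) = (1.5)²·39.2 = 88.2
σ(W) = √88.2 ≈ 9.391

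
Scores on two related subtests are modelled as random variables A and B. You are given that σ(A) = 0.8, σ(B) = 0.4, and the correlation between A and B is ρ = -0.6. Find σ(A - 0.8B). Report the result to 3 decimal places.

Var(A) = (0.8)² = 0.64;  Var(B) = (0.4)² = 0.16
Cov(A,B) = ρ·σ(A)·σ(B) = -0.6·0.8·0.4 = -0.192
Var(A - 0.8B) = (1)²·Var(A) + (-0.8)²·Var(B) + 2·(1)·(-0.8)·Cov(A,B)
= 1·0.64 + 0.64·0.16 + -1.6·-0.192 = 1.0496
σ(A - 0.8B) = √1.0496 ≈ 1.024

1.024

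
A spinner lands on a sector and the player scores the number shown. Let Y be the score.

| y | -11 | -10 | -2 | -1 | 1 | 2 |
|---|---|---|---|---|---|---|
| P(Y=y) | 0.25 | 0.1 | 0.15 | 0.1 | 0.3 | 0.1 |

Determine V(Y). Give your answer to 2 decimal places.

E[Y] = (-11)(0.25) + (-10)(0.1) + (-2)(0.15) + (-1)(0.1) + (1)(0.3) + (2)(0.1) = -3.65
E[Y²] = (-11)²(0.25) + (-10)²(0.1) + (-2)²(0.15) + (-1)²(0.1) + (1)²(0.3) + (2)²(0.1) = 41.65
V(Y) = E[Y²] − (E[Y])² = 41.65 − (-3.65)² = 28.3275

28.33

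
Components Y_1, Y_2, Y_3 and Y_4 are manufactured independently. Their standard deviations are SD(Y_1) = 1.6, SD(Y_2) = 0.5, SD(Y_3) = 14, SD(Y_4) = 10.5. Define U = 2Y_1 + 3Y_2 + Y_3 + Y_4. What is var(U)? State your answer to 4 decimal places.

318.7400

var(Y_1) = 2.56, var(Y_2) = 0.25, var(Y_3) = 196, var(Y_4) = 110.25
By independence, var(U) = (2)²var(Y_1) + (3)²var(Y_2) + (1)²var(Y_3) + (1)²var(Y_4)
= (2)²·2.56 + (3)²·0.25 + (1)²·196 + (1)²·110.25 = 318.74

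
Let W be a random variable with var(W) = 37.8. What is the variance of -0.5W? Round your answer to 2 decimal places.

9.45

var(-0.5W) = (-0.5)²·var(W) = 0.25·37.8 = 9.45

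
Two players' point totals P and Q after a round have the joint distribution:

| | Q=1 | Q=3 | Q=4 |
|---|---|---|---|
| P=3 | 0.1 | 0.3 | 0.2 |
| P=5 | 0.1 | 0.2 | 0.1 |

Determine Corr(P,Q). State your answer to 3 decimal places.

E[P] = 3.8,  E[Q] = 2.9
E[PQ] = 10.9
Cov(P,Q) = E[PQ] − E[P]E[Q] = 10.9 − (3.8)(2.9) = -0.12
V(P) = 0.96,  V(Q) = 1.09
ρ = -0.12 / √(0.96·1.09) ≈ -0.117

-0.117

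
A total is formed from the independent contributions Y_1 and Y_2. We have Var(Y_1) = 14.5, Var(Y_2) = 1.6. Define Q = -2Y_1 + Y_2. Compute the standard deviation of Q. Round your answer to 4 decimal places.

7.7201

By independence, Var(Q) = (-2)²Var(Y_1) + (1)²Var(Y_2)
= (-2)²·14.5 + (1)²·1.6 = 59.6
SD(Q) = √59.6 ≈ 7.7201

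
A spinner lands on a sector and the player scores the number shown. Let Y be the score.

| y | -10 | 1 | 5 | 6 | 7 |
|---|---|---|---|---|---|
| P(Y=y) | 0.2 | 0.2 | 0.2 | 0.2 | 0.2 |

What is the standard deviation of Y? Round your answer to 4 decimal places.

E[Y] = (-10)(0.2) + (1)(0.2) + (5)(0.2) + (6)(0.2) + (7)(0.2) = 1.8
E[Y²] = (-10)²(0.2) + (1)²(0.2) + (5)²(0.2) + (6)²(0.2) + (7)²(0.2) = 42.2
V(Y) = E[Y²] − (E[Y])² = 42.2 − (1.8)² = 38.96
sd(Y) = √38.96 ≈ 6.2418

6.2418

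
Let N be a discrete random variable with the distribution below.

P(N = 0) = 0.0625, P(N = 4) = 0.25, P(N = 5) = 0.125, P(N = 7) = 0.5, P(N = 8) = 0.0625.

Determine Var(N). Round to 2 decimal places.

3.98

E[N] = (0)(0.0625) + (4)(0.25) + (5)(0.125) + (7)(0.5) + (8)(0.0625) = 5.625
E[N²] = (0)²(0.0625) + (4)²(0.25) + (5)²(0.125) + (7)²(0.5) + (8)²(0.0625) = 35.625
Var(N) = E[N²] − (E[N])² = 35.625 − (5.625)² = 3.984375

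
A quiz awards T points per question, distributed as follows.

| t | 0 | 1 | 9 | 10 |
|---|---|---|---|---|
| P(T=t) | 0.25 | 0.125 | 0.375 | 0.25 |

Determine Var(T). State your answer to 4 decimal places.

19.5000

E[T] = (0)(0.25) + (1)(0.125) + (9)(0.375) + (10)(0.25) = 6
E[T²] = (0)²(0.25) + (1)²(0.125) + (9)²(0.375) + (10)²(0.25) = 55.5
Var(T) = E[T²] − (E[T])² = 55.5 − (6)² = 19.5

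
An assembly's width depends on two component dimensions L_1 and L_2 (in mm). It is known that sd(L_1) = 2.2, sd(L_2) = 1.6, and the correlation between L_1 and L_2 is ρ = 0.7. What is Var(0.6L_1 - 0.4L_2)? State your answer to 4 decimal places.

0.9693

Var(L_1) = (2.2)² = 4.84;  Var(L_2) = (1.6)² = 2.56
Cov(L_1,L_2) = ρ·sd(L_1)·sd(L_2) = 0.7·2.2·1.6 = 2.464
Var(0.6L_1 - 0.4L_2) = (0.6)²·Var(L_1) + (-0.4)²·Var(L_2) + 2·(0.6)·(-0.4)·Cov(L_1,L_2)
= 0.36·4.84 + 0.16·2.56 + -0.48·2.464 = 0.96928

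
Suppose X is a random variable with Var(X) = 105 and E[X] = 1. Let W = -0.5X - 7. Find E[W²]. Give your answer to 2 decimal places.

82.50

E[-0.5X - 7] = -0.5·1 − 7 = -7.5
Var(-0.5X - 7) = (-0.5)²·105 = 26.25
E[W²] = Var(W) + (E[W])² = 26.25 + (-7.5)² = 82.5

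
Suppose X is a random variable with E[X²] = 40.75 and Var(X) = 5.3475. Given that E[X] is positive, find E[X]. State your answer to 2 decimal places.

5.95

(E[X])² = E[X²] − Var(X) = 40.75 − 5.3475 = 35.4025
E[X] = √35.4025 = 5.95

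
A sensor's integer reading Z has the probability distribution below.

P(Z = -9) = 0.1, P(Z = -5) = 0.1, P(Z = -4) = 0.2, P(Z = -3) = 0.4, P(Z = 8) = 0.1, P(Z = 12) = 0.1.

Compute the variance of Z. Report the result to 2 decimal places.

E[Z] = (-9)(0.1) + (-5)(0.1) + (-4)(0.2) + (-3)(0.4) + (8)(0.1) + (12)(0.1) = -1.4
E[Z²] = (-9)²(0.1) + (-5)²(0.1) + (-4)²(0.2) + (-3)²(0.4) + (8)²(0.1) + (12)²(0.1) = 38.2
Var(Z) = E[Z²] − (E[Z])² = 38.2 − (-1.4)² = 36.24

36.24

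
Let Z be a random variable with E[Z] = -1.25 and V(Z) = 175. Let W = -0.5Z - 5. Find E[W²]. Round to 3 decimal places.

E[-0.5Z - 5] = -0.5·-1.25 − 5 = -4.375
V(-0.5Z - 5) = (-0.5)²·175 = 43.75
E[W²] = V(W) + (E[W])² = 43.75 + (-4.375)² = 62.890625

62.891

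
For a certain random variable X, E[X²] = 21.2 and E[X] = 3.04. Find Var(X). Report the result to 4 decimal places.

11.9584

Var(X) = 21.2 − (3.04)² = 11.9584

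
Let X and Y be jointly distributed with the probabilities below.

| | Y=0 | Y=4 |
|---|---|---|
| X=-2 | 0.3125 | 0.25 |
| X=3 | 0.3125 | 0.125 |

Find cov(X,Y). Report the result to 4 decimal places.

-0.7813

E[X] = 0.1875,  E[Y] = 1.5
E[XY] = -0.5
cov(X,Y) = E[XY] − E[X]E[Y] = -0.5 − (0.1875)(1.5) = -0.78125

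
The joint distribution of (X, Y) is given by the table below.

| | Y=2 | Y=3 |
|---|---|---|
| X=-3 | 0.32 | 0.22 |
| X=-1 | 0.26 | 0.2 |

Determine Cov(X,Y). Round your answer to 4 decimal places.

E[X] = -2.08,  E[Y] = 2.42
E[XY] = -5.02
Cov(X,Y) = E[XY] − E[X]E[Y] = -5.02 − (-2.08)(2.42) = 0.0136

0.0136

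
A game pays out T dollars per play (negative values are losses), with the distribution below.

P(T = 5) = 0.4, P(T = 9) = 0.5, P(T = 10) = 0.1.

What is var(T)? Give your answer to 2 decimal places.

4.25

E[T] = (5)(0.4) + (9)(0.5) + (10)(0.1) = 7.5
E[T²] = (5)²(0.4) + (9)²(0.5) + (10)²(0.1) = 60.5
var(T) = E[T²] − (E[T])² = 60.5 − (7.5)² = 4.25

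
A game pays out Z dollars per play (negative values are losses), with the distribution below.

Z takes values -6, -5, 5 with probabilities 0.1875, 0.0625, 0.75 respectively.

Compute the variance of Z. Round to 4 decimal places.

E[Z] = (-6)(0.1875) + (-5)(0.0625) + (5)(0.75) = 2.3125
E[Z²] = (-6)²(0.1875) + (-5)²(0.0625) + (5)²(0.75) = 27.0625
var(Z) = E[Z²] − (E[Z])² = 27.0625 − (2.3125)² = 21.71484375

21.7148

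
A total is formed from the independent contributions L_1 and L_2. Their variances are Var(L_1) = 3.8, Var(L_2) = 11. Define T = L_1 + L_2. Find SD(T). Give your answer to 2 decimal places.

By independence, Var(T) = (1)²Var(L_1) + (1)²Var(L_2)
= (1)²·3.8 + (1)²·11 = 14.8
SD(T) = √14.8 ≈ 3.85

3.85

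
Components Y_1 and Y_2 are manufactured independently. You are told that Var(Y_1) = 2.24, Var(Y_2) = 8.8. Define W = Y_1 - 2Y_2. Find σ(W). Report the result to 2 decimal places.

By independence, Var(W) = (1)²Var(Y_1) + (-2)²Var(Y_2)
= (1)²·2.24 + (-2)²·8.8 = 37.44
σ(W) = √37.44 ≈ 6.12

6.12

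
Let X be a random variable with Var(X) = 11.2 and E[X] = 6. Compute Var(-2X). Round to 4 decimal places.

44.8000

Var(-2X) = (-2)²·Var(X) = 4·11.2 = 44.8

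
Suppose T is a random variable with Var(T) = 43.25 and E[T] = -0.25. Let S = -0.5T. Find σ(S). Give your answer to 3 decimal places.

Var(-0.5T) = (-0.5)²·43.25 = 10.8125
σ(S) = √10.8125 ≈ 3.288

3.288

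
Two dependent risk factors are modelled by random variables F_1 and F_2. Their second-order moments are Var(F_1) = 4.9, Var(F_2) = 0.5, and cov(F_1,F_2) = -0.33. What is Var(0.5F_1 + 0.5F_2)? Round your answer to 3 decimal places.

Var(0.5F_1 + 0.5F_2) = (0.5)²·Var(F_1) + (0.5)²·Var(F_2) + 2·(0.5)·(0.5)·cov(F_1,F_2)
= 0.25·4.9 + 0.25·0.5 + 0.5·-0.33 = 1.185

1.185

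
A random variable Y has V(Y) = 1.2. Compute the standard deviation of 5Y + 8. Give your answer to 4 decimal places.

5.4772

V(5Y + 8) = (5)²·1.2 = 30
sd(5Y + 8) = √30 ≈ 5.4772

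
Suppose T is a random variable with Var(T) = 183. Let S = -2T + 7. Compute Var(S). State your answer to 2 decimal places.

Var(-2T + 7) = (-2)²·Var(T) = 4·183 = 732

732.00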